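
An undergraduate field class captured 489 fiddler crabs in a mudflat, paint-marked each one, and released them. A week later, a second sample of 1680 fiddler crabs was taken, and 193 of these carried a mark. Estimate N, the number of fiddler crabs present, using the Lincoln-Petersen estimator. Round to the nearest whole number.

N ≈ 4257

If marked individuals mix randomly, R/C ≈ M/N, giving N ≈ M·C/R.
N = (489 × 1680) / 193 = 821520 / 193 ≈ 4256.6 → 4257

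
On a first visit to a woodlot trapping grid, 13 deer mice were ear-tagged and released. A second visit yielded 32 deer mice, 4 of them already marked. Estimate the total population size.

Lincoln-Petersen assumes M/N = R/C, so N = M·C / R.
N = (13 × 32) / 4 = 416 / 4 = 104

N = 104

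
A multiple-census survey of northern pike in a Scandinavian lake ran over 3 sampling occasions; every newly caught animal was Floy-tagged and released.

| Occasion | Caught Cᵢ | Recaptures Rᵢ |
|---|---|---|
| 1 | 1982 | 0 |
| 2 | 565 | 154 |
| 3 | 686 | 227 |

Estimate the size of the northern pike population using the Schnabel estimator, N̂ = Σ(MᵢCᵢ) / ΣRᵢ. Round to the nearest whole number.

Marked at large before each occasion: Mᵢ = Σⱼ<ᵢ (Cⱼ − Rⱼ) → M1=0, M2=1982, M3=2393
Σ MᵢCᵢ = 0·1982 + 1982·565 + 2393·686 = 0 + 1119830 + 1641598 = 2761428
Σ Rᵢ = 0 + 154 + 227 = 381
N̂ = 2761428 / 381 ≈ 7247.8 → 7248

N ≈ 7248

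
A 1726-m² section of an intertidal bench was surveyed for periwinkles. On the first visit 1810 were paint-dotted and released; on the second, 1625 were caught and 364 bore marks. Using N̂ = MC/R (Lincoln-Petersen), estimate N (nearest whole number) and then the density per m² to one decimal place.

density ≈ 4.7 periwinkles per m²

N̂ = 1810·1625/364 = 2941250/364 ≈ 8080.4 → 8080
Density = N̂ / area = 8080 / 1726 ≈ 4.68 → 4.7 per m²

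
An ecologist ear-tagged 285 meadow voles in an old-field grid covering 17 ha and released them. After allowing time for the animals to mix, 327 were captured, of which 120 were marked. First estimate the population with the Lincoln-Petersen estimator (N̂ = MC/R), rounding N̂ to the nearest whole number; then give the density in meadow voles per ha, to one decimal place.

density ≈ 45.7 meadow voles per ha

N̂ = 285·327/120 = 93195/120 ≈ 776.6 → 777
Density = N̂ / area = 777 / 17 ≈ 45.71 → 45.7 per ha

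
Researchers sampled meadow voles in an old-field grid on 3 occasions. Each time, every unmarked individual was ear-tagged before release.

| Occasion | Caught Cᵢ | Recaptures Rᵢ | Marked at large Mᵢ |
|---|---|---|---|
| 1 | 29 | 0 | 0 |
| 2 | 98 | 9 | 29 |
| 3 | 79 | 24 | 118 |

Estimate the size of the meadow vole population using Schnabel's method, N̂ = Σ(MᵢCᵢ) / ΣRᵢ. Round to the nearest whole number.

Σ MᵢCᵢ = 0·29 + 29·98 + 118·79 = 0 + 2842 + 9322 = 12164
Σ Rᵢ = 0 + 9 + 24 = 33
N̂ = 12164 / 33 ≈ 368.6 → 369

N ≈ 369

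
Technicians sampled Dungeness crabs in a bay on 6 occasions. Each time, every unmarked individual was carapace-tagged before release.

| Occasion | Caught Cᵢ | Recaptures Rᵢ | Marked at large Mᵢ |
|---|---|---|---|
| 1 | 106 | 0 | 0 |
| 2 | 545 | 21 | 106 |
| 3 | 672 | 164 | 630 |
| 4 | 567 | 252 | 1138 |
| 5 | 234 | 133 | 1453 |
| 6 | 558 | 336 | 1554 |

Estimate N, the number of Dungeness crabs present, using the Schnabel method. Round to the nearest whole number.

N ≈ 2576

Σ MᵢCᵢ = 0·106 + 106·545 + 630·672 + 1138·567 + 1453·234 + 1554·558 = 0 + 57770 + 423360 + 645246 + 340002 + 867132 = 2333510
Σ Rᵢ = 0 + 21 + 164 + 252 + 133 + 336 = 906
N̂ = 2333510 / 906 ≈ 2575.6 → 2576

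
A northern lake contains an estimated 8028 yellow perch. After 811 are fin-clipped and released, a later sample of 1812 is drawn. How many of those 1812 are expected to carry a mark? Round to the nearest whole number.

Expected recaptures E[R] = M·C / N.
E[R] = 811 × 1812 / 8028 = 1469532 / 8028 ≈ 183.1 → 183

expected recaptures ≈ 183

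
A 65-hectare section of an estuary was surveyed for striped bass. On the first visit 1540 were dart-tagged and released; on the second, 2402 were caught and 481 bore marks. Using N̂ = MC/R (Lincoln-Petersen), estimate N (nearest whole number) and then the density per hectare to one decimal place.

N̂ = 1540·2402/481 = 3699080/481 ≈ 7690.4 → 7690
Density = N̂ / area = 7690 / 65 ≈ 118.31 → 118.3 per hectare

density ≈ 118.3 striped bass per hectare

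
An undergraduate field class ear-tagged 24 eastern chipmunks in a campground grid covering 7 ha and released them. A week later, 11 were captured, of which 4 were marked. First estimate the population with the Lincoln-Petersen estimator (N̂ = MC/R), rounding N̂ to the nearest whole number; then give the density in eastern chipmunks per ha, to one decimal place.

density ≈ 9.4 eastern chipmunks per ha

N̂ = 24·11/4 = 264/4 = 66
Density = N̂ / area = 66 / 7 ≈ 9.43 → 9.4 per ha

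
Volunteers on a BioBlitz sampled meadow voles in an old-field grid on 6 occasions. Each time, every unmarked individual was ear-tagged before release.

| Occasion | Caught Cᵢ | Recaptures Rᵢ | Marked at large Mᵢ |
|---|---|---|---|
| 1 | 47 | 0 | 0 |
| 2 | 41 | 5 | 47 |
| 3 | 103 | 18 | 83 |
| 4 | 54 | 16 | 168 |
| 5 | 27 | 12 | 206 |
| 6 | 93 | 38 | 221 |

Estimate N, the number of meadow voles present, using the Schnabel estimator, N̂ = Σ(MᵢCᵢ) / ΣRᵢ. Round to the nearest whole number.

N ≈ 513

Σ MᵢCᵢ = 0·47 + 47·41 + 83·103 + 168·54 + 206·27 + 221·93 = 0 + 1927 + 8549 + 9072 + 5562 + 20553 = 45663
Σ Rᵢ = 0 + 5 + 18 + 16 + 12 + 38 = 89
N̂ = 45663 / 89 ≈ 513.1 → 513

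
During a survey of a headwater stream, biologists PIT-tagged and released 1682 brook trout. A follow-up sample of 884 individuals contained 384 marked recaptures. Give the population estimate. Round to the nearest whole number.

If marked individuals mix randomly, R/C ≈ M/N, giving N ≈ M·C/R.
N = (1682 × 884) / 384 = 1486888 / 384 ≈ 3872.1 → 3872

N ≈ 3872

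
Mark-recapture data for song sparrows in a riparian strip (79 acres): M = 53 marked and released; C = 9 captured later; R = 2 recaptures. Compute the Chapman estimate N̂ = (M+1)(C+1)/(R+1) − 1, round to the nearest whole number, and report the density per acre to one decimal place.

N̂ = 54·10/3 − 1 = 540/3 − 1 = 179
Density = N̂ / area = 179 / 79 ≈ 2.27 → 2.3 per acre

density ≈ 2.3 song sparrows per acre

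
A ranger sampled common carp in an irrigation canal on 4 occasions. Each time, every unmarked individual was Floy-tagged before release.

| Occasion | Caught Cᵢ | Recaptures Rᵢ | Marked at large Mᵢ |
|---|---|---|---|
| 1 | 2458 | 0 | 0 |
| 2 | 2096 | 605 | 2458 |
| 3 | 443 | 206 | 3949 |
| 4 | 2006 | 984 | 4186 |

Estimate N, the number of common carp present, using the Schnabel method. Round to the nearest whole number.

Σ MᵢCᵢ = 0·2458 + 2458·2096 + 3949·443 + 4186·2006 = 0 + 5151968 + 1749407 + 8397116 = 15298491
Σ Rᵢ = 0 + 605 + 206 + 984 = 1795
N̂ = 15298491 / 1795 ≈ 8522.8 → 8523

N ≈ 8523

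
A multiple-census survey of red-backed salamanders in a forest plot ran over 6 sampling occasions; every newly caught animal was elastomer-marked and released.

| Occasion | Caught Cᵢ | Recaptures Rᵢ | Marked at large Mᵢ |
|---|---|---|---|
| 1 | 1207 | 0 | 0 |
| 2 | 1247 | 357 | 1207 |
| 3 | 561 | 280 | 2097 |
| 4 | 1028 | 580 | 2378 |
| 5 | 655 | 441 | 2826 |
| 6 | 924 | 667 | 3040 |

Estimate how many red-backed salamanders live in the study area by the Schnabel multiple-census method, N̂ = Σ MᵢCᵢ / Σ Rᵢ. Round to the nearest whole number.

N ≈ 4209

Σ MᵢCᵢ = 0·1207 + 1207·1247 + 2097·561 + 2378·1028 + 2826·655 + 3040·924 = 0 + 1505129 + 1176417 + 2444584 + 1851030 + 2808960 = 9786120
Σ Rᵢ = 0 + 357 + 280 + 580 + 441 + 667 = 2325
N̂ = 9786120 / 2325 ≈ 4209.1 → 4209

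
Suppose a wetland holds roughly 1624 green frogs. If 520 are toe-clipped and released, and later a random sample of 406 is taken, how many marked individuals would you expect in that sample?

expected recaptures = 130

Expected recaptures E[R] = M·C / N.
E[R] = 520 × 406 / 1624 = 211120 / 1624 = 130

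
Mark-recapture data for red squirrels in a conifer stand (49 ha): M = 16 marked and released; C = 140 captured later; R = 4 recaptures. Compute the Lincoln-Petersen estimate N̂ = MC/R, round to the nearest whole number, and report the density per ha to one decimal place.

N̂ = 16·140/4 = 2240/4 = 560
Density = N̂ / area = 560 / 49 ≈ 11.43 → 11.4 per ha

density ≈ 11.4 red squirrels per ha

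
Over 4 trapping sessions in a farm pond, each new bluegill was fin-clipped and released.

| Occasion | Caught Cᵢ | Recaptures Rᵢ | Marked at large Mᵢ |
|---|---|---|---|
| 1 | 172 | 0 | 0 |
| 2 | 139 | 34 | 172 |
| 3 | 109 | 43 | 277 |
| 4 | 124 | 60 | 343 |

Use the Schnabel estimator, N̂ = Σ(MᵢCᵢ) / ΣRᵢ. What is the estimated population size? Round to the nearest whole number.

Σ MᵢCᵢ = 0·172 + 172·139 + 277·109 + 343·124 = 0 + 23908 + 30193 + 42532 = 96633
Σ Rᵢ = 0 + 34 + 43 + 60 = 137
N̂ = 96633 / 137 ≈ 705.4 → 705

N ≈ 705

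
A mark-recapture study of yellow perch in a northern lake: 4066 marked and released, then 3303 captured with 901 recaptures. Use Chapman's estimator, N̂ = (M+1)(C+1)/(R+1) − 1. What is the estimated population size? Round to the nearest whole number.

N ≈ 14,896

N̂ = (4066+1)(3303+1)/(901+1) − 1 = 4067·3304/902 − 1
= 13437368/902 − 1 ≈ 14897.3 − 1 ≈ 14896.3 → 14896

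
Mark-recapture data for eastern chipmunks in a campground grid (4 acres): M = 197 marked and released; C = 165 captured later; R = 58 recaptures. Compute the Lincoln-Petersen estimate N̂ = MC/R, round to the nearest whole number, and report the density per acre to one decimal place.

density ≈ 140.0 eastern chipmunks per acre

N̂ = 197·165/58 = 32505/58 ≈ 560.4 → 560
Density = N̂ / area = 560 / 4 = 140.0 per acre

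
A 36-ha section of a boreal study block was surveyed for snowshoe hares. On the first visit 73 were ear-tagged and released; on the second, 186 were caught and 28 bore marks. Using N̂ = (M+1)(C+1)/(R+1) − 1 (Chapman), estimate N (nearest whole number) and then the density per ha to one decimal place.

density ≈ 13.2 snowshoe hares per ha

N̂ = 74·187/29 − 1 = 13838/29 − 1 ≈ 476.2 → 476
Density = N̂ / area = 476 / 36 ≈ 13.22 → 13.2 per ha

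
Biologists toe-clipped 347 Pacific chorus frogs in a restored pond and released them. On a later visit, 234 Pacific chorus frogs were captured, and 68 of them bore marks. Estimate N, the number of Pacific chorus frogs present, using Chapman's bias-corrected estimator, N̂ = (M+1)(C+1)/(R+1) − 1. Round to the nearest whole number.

N ≈ 1184

N̂ = (347+1)(234+1)/(68+1) − 1 = 348·235/69 − 1
= 81780/69 − 1 ≈ 1185.2 − 1 ≈ 1184.2 → 1184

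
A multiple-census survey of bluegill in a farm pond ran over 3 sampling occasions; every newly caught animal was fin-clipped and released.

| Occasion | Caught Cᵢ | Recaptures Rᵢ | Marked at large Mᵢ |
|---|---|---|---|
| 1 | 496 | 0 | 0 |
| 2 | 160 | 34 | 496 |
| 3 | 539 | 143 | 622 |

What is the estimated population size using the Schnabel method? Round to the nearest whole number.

N ≈ 2342

Σ MᵢCᵢ = 0·496 + 496·160 + 622·539 = 0 + 79360 + 335258 = 414618
Σ Rᵢ = 0 + 34 + 143 = 177
N̂ = 414618 / 177 ≈ 2342.47 → 2342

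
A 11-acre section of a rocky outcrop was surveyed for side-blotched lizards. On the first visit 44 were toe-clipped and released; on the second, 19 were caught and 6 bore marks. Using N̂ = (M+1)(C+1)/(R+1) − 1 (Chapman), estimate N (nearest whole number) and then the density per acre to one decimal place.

density ≈ 11.6 side-blotched lizards per acre

N̂ = 45·20/7 − 1 = 900/7 − 1 ≈ 127.6 → 128
Density = N̂ / area = 128 / 11 ≈ 11.64 → 11.6 per acre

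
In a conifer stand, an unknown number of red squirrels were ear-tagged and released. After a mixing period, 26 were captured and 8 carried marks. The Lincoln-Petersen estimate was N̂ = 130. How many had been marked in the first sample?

From N = M·C/R: M = N·R / C = 130·8 / 26 = 1040 / 26 = 40.

M = 40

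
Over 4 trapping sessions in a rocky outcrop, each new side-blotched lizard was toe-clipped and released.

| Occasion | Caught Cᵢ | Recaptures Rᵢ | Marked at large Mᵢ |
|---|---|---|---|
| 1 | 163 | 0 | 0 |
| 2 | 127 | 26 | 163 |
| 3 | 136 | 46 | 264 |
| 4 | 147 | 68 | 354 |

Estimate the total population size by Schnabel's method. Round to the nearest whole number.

Σ MᵢCᵢ = 0·163 + 163·127 + 264·136 + 354·147 = 0 + 20701 + 35904 + 52038 = 108643
Σ Rᵢ = 0 + 26 + 46 + 68 = 140
N̂ = 108643 / 140 ≈ 776.0 → 776

N ≈ 776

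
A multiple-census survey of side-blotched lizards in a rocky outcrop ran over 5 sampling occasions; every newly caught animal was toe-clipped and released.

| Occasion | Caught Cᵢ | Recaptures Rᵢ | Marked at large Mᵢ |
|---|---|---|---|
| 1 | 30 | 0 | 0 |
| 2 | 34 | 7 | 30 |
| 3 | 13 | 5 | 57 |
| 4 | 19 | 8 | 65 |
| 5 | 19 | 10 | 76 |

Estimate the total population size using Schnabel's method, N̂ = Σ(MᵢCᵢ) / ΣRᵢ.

Σ MᵢCᵢ = 0·30 + 30·34 + 57·13 + 65·19 + 76·19 = 0 + 1020 + 741 + 1235 + 1444 = 4440
Σ Rᵢ = 0 + 7 + 5 + 8 + 10 = 30
N̂ = 4440 / 30 = 148

N = 148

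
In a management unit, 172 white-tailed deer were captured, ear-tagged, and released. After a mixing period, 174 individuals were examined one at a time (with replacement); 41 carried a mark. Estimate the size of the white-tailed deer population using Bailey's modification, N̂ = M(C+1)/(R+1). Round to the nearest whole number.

N ≈ 717

N̂ = 172·(174+1)/(41+1) = 172·175/42 = 30100/42 ≈ 716.7 → 717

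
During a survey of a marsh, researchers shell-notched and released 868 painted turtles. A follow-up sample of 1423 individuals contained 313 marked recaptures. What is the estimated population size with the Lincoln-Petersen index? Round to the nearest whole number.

N ≈ 3946

Lincoln-Petersen assumes M/N = R/C, so N = M·C / R.
N = (868 × 1423) / 313 = 1235164 / 313 ≈ 3946.2 → 3946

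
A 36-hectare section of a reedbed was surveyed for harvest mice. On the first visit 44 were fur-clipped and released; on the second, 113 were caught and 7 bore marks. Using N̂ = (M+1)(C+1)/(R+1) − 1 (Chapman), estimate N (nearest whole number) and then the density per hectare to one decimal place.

density ≈ 17.8 harvest mice per hectare

N̂ = 45·114/8 − 1 = 5130/8 − 1 ≈ 640.2 → 640
Density = N̂ / area = 640 / 36 ≈ 17.78 → 17.8 per hectare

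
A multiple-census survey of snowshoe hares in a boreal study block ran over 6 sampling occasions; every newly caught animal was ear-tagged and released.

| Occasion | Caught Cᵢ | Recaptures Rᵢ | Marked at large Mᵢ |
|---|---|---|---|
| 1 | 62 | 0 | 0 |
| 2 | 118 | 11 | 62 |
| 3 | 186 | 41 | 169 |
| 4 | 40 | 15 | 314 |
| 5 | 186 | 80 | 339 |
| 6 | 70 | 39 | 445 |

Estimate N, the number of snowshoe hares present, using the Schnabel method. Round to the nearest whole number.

Σ MᵢCᵢ = 0·62 + 62·118 + 169·186 + 314·40 + 339·186 + 445·70 = 0 + 7316 + 31434 + 12560 + 63054 + 31150 = 145514
Σ Rᵢ = 0 + 11 + 41 + 15 + 80 + 39 = 186
N̂ = 145514 / 186 ≈ 782.3 → 782

N ≈ 782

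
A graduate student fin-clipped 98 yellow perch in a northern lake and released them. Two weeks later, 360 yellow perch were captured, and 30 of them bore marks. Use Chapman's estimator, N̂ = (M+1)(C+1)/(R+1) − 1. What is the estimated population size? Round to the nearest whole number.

N ≈ 1152

N̂ = (98+1)(360+1)/(30+1) − 1 = 99·361/31 − 1
= 35739/31 − 1 ≈ 1152.9 − 1 ≈ 1151.9 → 1152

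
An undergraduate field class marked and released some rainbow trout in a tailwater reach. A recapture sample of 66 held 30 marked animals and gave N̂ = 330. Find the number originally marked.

From N = M·C/R: M = N·R / C = 330·30 / 66 = 9900 / 66 = 150.

M = 150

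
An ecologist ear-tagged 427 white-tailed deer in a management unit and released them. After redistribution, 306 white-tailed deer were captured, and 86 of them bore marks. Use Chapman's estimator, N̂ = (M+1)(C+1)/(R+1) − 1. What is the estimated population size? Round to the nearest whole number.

N̂ = (427+1)(306+1)/(86+1) − 1 = 428·307/87 − 1
= 131396/87 − 1 ≈ 1510.3 − 1 ≈ 1509.3 → 1509

N ≈ 1509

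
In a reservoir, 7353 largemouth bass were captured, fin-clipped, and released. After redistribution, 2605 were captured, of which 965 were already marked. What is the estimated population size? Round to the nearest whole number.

N = (7353 × 2605) / 965 = 19154565 / 965 ≈ 19849.3 → 19849

N ≈ 19,849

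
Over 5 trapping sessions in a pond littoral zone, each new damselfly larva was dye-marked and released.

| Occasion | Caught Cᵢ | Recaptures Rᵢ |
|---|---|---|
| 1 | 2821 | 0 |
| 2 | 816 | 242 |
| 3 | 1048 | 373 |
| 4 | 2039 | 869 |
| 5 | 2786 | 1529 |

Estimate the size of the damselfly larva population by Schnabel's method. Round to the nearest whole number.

N ≈ 9544

Marked at large before each occasion: Mᵢ = Σⱼ<ᵢ (Cⱼ − Rⱼ) → M1=0, M2=2821, M3=3395, M4=4070, M5=5240
Σ MᵢCᵢ = 0·2821 + 2821·816 + 3395·1048 + 4070·2039 + 5240·2786 = 0 + 2301936 + 3557960 + 8298730 + 14598640 = 28757266
Σ Rᵢ = 0 + 242 + 373 + 869 + 1529 = 3013
N̂ = 28757266 / 3013 ≈ 9544.4 → 9544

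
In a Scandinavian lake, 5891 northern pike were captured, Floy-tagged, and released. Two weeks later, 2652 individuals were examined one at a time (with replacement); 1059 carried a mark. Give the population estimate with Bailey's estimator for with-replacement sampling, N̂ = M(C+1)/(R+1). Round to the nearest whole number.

N ≈ 14,744

N̂ = 5891·(2652+1)/(1059+1) = 5891·2653/1060 = 15628823/1060 ≈ 14744.2 → 14744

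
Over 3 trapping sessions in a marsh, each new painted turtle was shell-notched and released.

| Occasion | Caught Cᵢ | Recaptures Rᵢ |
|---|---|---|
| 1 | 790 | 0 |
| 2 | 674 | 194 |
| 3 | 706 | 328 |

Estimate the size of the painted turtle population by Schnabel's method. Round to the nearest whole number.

N ≈ 2738

Marked at large before each occasion: Mᵢ = Σⱼ<ᵢ (Cⱼ − Rⱼ) → M1=0, M2=790, M3=1270
Σ MᵢCᵢ = 0·790 + 790·674 + 1270·706 = 0 + 532460 + 896620 = 1429080
Σ Rᵢ = 0 + 194 + 328 = 522
N̂ = 1429080 / 522 ≈ 2737.7 → 2738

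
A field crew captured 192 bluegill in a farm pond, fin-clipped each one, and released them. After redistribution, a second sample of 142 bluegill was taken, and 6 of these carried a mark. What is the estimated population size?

N = (192 × 142) / 6 = 27264 / 6 = 4544

N = 4544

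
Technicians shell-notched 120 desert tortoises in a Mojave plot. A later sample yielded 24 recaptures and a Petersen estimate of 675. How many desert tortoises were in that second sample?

C = 135

From N = M·C/R: C = N·R / M = 675·24 / 120 = 16200 / 120 = 135.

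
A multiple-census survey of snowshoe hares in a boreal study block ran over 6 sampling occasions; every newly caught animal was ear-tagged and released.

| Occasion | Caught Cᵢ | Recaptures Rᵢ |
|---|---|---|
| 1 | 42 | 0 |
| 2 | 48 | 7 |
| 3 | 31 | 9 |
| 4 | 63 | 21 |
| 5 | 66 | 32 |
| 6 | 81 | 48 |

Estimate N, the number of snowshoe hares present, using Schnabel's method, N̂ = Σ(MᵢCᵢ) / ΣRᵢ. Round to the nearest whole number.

Marked at large before each occasion: Mᵢ = Σⱼ<ᵢ (Cⱼ − Rⱼ) → M1=0, M2=42, M3=83, M4=105, M5=147, M6=181
Σ MᵢCᵢ = 0·42 + 42·48 + 83·31 + 105·63 + 147·66 + 181·81 = 0 + 2016 + 2573 + 6615 + 9702 + 14661 = 35567
Σ Rᵢ = 0 + 7 + 9 + 21 + 32 + 48 = 117
N̂ = 35567 / 117 ≈ 304.0 → 304

N ≈ 304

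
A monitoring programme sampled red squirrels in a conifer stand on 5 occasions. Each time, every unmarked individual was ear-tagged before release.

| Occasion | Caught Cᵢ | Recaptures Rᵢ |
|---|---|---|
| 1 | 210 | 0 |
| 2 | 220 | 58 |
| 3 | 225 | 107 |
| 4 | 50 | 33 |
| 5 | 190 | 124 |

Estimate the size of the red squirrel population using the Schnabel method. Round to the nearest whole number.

N ≈ 779

Marked at large before each occasion: Mᵢ = Σⱼ<ᵢ (Cⱼ − Rⱼ) → M1=0, M2=210, M3=372, M4=490, M5=507
Σ MᵢCᵢ = 0·210 + 210·220 + 372·225 + 490·50 + 507·190 = 0 + 46200 + 83700 + 24500 + 96330 = 250730
Σ Rᵢ = 0 + 58 + 107 + 33 + 124 = 322
N̂ = 250730 / 322 ≈ 778.7 → 779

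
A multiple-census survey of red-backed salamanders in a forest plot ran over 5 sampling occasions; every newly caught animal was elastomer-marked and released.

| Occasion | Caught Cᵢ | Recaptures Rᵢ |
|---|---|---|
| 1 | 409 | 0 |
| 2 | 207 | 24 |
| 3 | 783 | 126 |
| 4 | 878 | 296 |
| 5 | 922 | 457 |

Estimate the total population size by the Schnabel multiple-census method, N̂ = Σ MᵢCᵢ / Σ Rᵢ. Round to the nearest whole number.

Marked at large before each occasion: Mᵢ = Σⱼ<ᵢ (Cⱼ − Rⱼ) → M1=0, M2=409, M3=592, M4=1249, M5=1831
Σ MᵢCᵢ = 0·409 + 409·207 + 592·783 + 1249·878 + 1831·922 = 0 + 84663 + 463536 + 1096622 + 1688182 = 3333003
Σ Rᵢ = 0 + 24 + 126 + 296 + 457 = 903
N̂ = 3333003 / 903 ≈ 3691.0 → 3691

N ≈ 3691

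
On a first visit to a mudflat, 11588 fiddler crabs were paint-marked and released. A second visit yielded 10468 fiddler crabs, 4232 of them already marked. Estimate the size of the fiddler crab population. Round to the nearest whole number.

N ≈ 28,663

If marked individuals mix randomly, R/C ≈ M/N, giving N ≈ M·C/R.
N = (11588 × 10468) / 4232 = 121303184 / 4232 ≈ 28663.3 → 28663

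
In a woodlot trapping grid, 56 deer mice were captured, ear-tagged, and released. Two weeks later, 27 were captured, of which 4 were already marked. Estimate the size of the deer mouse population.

The marked fraction in the recapture sample should equal the marked fraction in the population: 4/27 = 56/N.
N = (56 × 27) / 4 = 1512 / 4 = 378

N = 378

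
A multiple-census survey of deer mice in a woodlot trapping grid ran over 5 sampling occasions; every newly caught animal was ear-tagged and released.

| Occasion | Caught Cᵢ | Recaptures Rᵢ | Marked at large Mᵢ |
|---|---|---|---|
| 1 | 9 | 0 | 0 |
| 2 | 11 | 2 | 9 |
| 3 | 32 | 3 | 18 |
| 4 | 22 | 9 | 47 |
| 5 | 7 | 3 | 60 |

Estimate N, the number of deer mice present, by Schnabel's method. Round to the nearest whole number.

N ≈ 125

Σ MᵢCᵢ = 0·9 + 9·11 + 18·32 + 47·22 + 60·7 = 0 + 99 + 576 + 1034 + 420 = 2129
Σ Rᵢ = 0 + 2 + 3 + 9 + 3 = 17
N̂ = 2129 / 17 ≈ 125.2 → 125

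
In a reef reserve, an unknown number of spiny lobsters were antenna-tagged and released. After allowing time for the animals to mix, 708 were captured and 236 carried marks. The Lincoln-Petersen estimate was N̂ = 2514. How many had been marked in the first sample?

From N = M·C/R: M = N·R / C = 2514·236 / 708 = 593304 / 708 = 838.

M = 838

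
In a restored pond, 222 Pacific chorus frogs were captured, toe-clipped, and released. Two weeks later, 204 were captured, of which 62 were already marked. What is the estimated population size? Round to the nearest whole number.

N ≈ 730

The marked fraction in the recapture sample should equal the marked fraction in the population: 62/204 = 222/N.
N = (222 × 204) / 62 = 45288 / 62 ≈ 730.45 → 730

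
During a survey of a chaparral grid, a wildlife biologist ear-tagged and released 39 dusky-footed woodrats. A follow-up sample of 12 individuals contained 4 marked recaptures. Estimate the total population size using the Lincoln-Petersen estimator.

N = 117

N = (39 × 12) / 4 = 468 / 4 = 117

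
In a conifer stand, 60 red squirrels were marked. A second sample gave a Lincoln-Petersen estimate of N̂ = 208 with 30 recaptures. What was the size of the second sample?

From N = M·C/R: C = N·R / M = 208·30 / 60 = 6240 / 60 = 104.

C = 104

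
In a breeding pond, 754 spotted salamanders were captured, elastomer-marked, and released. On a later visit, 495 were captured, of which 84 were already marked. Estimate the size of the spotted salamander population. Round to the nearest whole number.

N ≈ 4443

N = (754 × 495) / 84 = 373230 / 84 ≈ 4443.2 → 4443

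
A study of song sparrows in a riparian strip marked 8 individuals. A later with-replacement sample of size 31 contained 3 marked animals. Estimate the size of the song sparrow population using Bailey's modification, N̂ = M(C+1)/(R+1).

N̂ = 8·(31+1)/(3+1) = 8·32/4 = 256/4 = 64

N = 64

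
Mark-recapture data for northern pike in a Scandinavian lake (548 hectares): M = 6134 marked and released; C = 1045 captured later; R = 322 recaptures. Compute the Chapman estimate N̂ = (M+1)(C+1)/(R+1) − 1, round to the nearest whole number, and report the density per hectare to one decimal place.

density ≈ 36.3 northern pike per hectare

N̂ = 6135·1046/323 − 1 = 6417210/323 − 1 ≈ 19866.5 → 19867
Density = N̂ / area = 19867 / 548 ≈ 36.25 → 36.3 per hectare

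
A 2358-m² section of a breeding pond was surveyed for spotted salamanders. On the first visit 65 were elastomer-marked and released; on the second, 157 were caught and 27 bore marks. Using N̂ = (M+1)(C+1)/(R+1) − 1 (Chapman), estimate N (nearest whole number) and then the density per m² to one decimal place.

N̂ = 66·158/28 − 1 = 10428/28 − 1 ≈ 371.4 → 371
Density = N̂ / area = 371 / 2358 ≈ 0.16 → 0.2 per m²

density ≈ 0.2 spotted salamanders per m²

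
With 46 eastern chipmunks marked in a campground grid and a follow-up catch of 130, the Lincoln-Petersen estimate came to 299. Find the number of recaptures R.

From N = M·C/R: R = M·C / N = 46·130 / 299 = 5980 / 299 = 20.

R = 20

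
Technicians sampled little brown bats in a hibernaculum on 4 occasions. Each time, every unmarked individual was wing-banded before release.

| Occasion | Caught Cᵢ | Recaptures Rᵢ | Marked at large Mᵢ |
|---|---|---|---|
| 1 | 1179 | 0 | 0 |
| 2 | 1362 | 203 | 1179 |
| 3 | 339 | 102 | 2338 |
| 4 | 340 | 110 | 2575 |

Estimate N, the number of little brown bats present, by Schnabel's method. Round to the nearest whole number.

N ≈ 7889

Σ MᵢCᵢ = 0·1179 + 1179·1362 + 2338·339 + 2575·340 = 0 + 1605798 + 792582 + 875500 = 3273880
Σ Rᵢ = 0 + 203 + 102 + 110 = 415
N̂ = 3273880 / 415 ≈ 7888.9 → 7889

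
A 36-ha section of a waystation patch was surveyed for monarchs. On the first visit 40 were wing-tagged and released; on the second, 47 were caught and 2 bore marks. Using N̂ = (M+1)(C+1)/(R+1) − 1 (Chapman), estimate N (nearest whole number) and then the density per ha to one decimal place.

density ≈ 18.2 monarchs per ha

N̂ = 41·48/3 − 1 = 1968/3 − 1 = 655
Density = N̂ / area = 655 / 36 ≈ 18.19 → 18.2 per ha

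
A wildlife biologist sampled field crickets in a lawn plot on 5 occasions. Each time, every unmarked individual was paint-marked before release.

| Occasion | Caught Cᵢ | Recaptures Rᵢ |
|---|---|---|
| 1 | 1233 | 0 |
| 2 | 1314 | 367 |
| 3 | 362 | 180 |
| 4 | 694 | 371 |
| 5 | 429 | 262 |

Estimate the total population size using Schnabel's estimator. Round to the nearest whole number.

N ≈ 4407

Marked at large before each occasion: Mᵢ = Σⱼ<ᵢ (Cⱼ − Rⱼ) → M1=0, M2=1233, M3=2180, M4=2362, M5=2685
Σ MᵢCᵢ = 0·1233 + 1233·1314 + 2180·362 + 2362·694 + 2685·429 = 0 + 1620162 + 789160 + 1639228 + 1151865 = 5200415
Σ Rᵢ = 0 + 367 + 180 + 371 + 262 = 1180
N̂ = 5200415 / 1180 ≈ 4407.1 → 4407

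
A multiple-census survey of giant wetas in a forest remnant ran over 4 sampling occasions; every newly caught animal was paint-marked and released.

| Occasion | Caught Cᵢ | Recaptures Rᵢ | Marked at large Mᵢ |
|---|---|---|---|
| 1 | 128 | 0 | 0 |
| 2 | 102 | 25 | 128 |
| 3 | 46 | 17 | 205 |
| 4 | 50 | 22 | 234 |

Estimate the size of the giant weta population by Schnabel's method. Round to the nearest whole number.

Σ MᵢCᵢ = 0·128 + 128·102 + 205·46 + 234·50 = 0 + 13056 + 9430 + 11700 = 34186
Σ Rᵢ = 0 + 25 + 17 + 22 = 64
N̂ = 34186 / 64 ≈ 534.2 → 534

N ≈ 534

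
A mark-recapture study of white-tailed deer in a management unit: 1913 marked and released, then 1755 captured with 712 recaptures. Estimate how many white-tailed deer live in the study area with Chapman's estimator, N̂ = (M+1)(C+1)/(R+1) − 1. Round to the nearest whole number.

N̂ = (1913+1)(1755+1)/(712+1) − 1 = 1914·1756/713 − 1
= 3360984/713 − 1 ≈ 4713.9 − 1 ≈ 4712.9 → 4713

N ≈ 4713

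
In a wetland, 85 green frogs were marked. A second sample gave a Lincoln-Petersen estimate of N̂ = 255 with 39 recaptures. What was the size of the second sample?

From N = M·C/R: C = N·R / M = 255·39 / 85 = 9945 / 85 = 117.

C = 117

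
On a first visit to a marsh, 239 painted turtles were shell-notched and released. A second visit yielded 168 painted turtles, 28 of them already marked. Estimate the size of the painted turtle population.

If marked individuals mix randomly, R/C ≈ M/N, giving N ≈ M·C/R.
N = (239 × 168) / 28 = 40152 / 28 = 1434

N = 1434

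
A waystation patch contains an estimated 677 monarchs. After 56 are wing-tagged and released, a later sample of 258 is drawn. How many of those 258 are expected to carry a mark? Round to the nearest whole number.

expected recaptures ≈ 21

Expected recaptures E[R] = M·C / N.
E[R] = 56 × 258 / 677 = 14448 / 677 ≈ 21.3 → 21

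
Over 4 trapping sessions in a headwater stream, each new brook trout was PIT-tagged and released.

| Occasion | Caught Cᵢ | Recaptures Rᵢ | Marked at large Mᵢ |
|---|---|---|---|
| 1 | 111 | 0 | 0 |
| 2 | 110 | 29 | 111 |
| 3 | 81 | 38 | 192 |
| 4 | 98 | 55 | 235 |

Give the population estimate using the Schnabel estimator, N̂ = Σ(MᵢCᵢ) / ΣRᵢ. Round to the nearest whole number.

Σ MᵢCᵢ = 0·111 + 111·110 + 192·81 + 235·98 = 0 + 12210 + 15552 + 23030 = 50792
Σ Rᵢ = 0 + 29 + 38 + 55 = 122
N̂ = 50792 / 122 ≈ 416.3 → 416

N ≈ 416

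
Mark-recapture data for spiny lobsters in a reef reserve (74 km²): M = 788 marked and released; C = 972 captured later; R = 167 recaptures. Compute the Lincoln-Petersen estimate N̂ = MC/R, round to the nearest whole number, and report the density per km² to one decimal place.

N̂ = 788·972/167 = 765936/167 ≈ 4586.4 → 4586
Density = N̂ / area = 4586 / 74 ≈ 61.97 → 62.0 per km²

density ≈ 62.0 spiny lobsters per km²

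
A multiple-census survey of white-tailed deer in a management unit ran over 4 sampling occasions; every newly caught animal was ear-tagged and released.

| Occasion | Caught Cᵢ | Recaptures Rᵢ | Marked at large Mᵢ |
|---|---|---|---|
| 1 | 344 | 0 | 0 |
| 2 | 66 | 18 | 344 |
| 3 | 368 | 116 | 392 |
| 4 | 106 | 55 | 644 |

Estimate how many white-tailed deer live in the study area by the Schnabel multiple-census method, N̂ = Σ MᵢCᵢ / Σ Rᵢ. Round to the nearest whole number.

N ≈ 1245

Σ MᵢCᵢ = 0·344 + 344·66 + 392·368 + 644·106 = 0 + 22704 + 144256 + 68264 = 235224
Σ Rᵢ = 0 + 18 + 116 + 55 = 189
N̂ = 235224 / 189 ≈ 1244.6 → 1245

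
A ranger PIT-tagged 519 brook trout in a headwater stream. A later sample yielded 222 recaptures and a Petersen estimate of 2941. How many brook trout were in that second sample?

C = 1258

From N = M·C/R: C = N·R / M = 2941·222 / 519 = 652902 / 519 = 1258.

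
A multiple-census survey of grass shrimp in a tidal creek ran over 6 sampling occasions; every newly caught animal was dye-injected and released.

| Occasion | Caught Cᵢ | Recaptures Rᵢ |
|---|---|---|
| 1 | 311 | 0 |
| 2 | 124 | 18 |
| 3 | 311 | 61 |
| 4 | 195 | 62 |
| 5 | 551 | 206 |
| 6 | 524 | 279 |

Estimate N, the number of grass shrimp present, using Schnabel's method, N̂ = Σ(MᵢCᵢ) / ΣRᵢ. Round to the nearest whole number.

Marked at large before each occasion: Mᵢ = Σⱼ<ᵢ (Cⱼ − Rⱼ) → M1=0, M2=311, M3=417, M4=667, M5=800, M6=1145
Σ MᵢCᵢ = 0·311 + 311·124 + 417·311 + 667·195 + 800·551 + 1145·524 = 0 + 38564 + 129687 + 130065 + 440800 + 599980 = 1339096
Σ Rᵢ = 0 + 18 + 61 + 62 + 206 + 279 = 626
N̂ = 1339096 / 626 ≈ 2139.1 → 2139

N ≈ 2139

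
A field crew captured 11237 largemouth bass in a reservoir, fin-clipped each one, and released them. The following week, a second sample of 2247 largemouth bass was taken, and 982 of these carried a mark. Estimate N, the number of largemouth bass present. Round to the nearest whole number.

N ≈ 25,712

If marked individuals mix randomly, R/C ≈ M/N, giving N ≈ M·C/R.
N = (11237 × 2247) / 982 = 25249539 / 982 ≈ 25712.4 → 25712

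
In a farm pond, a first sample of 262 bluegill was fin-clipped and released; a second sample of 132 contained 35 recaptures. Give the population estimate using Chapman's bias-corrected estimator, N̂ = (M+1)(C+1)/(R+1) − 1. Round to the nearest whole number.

N̂ = (262+1)(132+1)/(35+1) − 1 = 263·133/36 − 1
= 34979/36 − 1 ≈ 971.6 − 1 ≈ 970.6 → 971

N ≈ 971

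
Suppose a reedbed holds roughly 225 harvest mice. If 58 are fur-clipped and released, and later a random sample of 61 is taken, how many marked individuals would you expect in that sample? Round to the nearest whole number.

The marked fraction of the population is 58/225, so in a sample of 61 expect C·(M/N) marked.
E[R] = 58 × 61 / 225 = 3538 / 225 ≈ 15.7 → 16

expected recaptures ≈ 16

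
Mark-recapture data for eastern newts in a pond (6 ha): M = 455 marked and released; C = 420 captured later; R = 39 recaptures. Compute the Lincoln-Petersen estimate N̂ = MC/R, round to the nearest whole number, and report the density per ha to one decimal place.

density ≈ 816.7 eastern newts per ha

N̂ = 455·420/39 = 191100/39 = 4900
Density = N̂ / area = 4900 / 6 ≈ 816.67 → 816.7 per ha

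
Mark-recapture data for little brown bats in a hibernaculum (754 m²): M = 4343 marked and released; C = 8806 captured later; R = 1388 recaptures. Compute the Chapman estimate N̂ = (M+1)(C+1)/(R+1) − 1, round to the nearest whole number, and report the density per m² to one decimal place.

density ≈ 36.5 little brown bats per m²

N̂ = 4344·8807/1389 − 1 = 38257608/1389 − 1 ≈ 27542.3 → 27542
Density = N̂ / area = 27542 / 754 ≈ 36.53 → 36.5 per m²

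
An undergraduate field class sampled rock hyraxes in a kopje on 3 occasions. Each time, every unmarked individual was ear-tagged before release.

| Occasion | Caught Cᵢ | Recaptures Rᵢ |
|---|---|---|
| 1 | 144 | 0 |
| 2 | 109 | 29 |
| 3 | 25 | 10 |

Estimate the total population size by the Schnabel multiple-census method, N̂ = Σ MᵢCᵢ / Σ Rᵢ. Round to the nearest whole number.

N ≈ 546

Marked at large before each occasion: Mᵢ = Σⱼ<ᵢ (Cⱼ − Rⱼ) → M1=0, M2=144, M3=224
Σ MᵢCᵢ = 0·144 + 144·109 + 224·25 = 0 + 15696 + 5600 = 21296
Σ Rᵢ = 0 + 29 + 10 = 39
N̂ = 21296 / 39 ≈ 546.1 → 546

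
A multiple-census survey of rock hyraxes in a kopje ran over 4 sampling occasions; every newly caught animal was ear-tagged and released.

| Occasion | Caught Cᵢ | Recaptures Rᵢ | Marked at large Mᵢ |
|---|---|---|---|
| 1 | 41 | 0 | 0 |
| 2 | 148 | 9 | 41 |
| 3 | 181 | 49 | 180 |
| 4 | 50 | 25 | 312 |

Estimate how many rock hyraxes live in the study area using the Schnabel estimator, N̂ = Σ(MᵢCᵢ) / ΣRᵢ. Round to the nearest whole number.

Σ MᵢCᵢ = 0·41 + 41·148 + 180·181 + 312·50 = 0 + 6068 + 32580 + 15600 = 54248
Σ Rᵢ = 0 + 9 + 49 + 25 = 83
N̂ = 54248 / 83 ≈ 653.6 → 654

N ≈ 654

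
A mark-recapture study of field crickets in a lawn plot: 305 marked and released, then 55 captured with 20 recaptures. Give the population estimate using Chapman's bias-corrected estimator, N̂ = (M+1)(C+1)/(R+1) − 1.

N = 815

N̂ = (305+1)(55+1)/(20+1) − 1 = 306·56/21 − 1
= 17136/21 − 1 = 816 − 1 = 815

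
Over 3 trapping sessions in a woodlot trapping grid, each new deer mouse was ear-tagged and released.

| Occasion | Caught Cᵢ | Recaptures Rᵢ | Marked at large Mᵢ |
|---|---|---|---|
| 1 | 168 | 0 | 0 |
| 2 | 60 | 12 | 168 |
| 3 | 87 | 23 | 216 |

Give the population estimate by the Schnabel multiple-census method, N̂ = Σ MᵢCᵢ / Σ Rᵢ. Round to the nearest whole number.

Σ MᵢCᵢ = 0·168 + 168·60 + 216·87 = 0 + 10080 + 18792 = 28872
Σ Rᵢ = 0 + 12 + 23 = 35
N̂ = 28872 / 35 ≈ 824.9 → 825

N ≈ 825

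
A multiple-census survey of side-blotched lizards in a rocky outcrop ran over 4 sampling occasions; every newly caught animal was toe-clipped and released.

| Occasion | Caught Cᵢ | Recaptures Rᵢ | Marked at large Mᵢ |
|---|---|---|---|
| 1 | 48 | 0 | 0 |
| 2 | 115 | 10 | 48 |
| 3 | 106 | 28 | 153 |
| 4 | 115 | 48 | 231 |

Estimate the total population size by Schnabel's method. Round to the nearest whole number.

Σ MᵢCᵢ = 0·48 + 48·115 + 153·106 + 231·115 = 0 + 5520 + 16218 + 26565 = 48303
Σ Rᵢ = 0 + 10 + 28 + 48 = 86
N̂ = 48303 / 86 ≈ 561.7 → 562

N ≈ 562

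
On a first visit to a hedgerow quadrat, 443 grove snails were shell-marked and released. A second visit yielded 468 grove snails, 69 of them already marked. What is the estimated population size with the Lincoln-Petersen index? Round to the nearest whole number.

N ≈ 3005

N = (443 × 468) / 69 = 207324 / 69 ≈ 3004.7 → 3005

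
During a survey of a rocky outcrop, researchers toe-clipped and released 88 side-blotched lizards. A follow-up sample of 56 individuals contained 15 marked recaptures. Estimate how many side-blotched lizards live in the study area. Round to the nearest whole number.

N ≈ 329

If marked individuals mix randomly, R/C ≈ M/N, giving N ≈ M·C/R.
N = (88 × 56) / 15 = 4928 / 15 ≈ 328.5 → 329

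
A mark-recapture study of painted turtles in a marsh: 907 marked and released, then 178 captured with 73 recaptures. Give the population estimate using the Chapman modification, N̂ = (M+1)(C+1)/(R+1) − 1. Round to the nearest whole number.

N ≈ 2195

N̂ = (907+1)(178+1)/(73+1) − 1 = 908·179/74 − 1
= 162532/74 − 1 ≈ 2196.4 − 1 ≈ 2195.4 → 2195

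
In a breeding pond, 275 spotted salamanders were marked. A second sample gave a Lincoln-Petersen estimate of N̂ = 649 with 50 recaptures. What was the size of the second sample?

C = 118

From N = M·C/R: C = N·R / M = 649·50 / 275 = 32450 / 275 = 118.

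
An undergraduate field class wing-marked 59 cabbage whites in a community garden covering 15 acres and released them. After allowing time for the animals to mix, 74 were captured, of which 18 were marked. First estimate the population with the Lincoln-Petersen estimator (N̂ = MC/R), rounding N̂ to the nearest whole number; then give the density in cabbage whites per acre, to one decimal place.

density ≈ 16.2 cabbage whites per acre

N̂ = 59·74/18 = 4366/18 ≈ 242.6 → 243
Density = N̂ / area = 243 / 15 ≈ 16.20 → 16.2 per acre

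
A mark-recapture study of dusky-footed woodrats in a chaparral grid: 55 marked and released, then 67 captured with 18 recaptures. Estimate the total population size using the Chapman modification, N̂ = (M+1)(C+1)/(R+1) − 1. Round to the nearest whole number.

N ≈ 199

N̂ = (55+1)(67+1)/(18+1) − 1 = 56·68/19 − 1
= 3808/19 − 1 ≈ 200.4 − 1 ≈ 199.4 → 199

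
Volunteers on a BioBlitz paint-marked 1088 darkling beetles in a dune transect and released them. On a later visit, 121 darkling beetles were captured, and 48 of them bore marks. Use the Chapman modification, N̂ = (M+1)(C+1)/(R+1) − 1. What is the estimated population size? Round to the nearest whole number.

N̂ = (1088+1)(121+1)/(48+1) − 1 = 1089·122/49 − 1
= 132858/49 − 1 ≈ 2711.4 − 1 ≈ 2710.4 → 2710

N ≈ 2710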